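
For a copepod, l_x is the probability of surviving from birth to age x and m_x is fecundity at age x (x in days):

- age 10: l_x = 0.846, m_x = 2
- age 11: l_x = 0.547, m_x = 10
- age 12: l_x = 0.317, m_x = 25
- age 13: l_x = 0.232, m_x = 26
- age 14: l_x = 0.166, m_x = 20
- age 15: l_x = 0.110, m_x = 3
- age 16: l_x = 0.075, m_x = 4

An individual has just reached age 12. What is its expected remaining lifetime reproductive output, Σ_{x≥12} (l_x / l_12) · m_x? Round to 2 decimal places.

l_12 = 0.317. Conditional survival from age 12 to x is l_x / l_12.
  x=12: (0.317/0.317) × 25 = 25.0000
  x=13: (0.232/0.317) × 26 = 19.0284
  x=14: (0.166/0.317) × 20 = 10.4732
  x=15: (0.110/0.317) × 3 = 1.0410
  x=16: (0.075/0.317) × 4 = 0.9464
Sum = 25.0000 + 19.0284 + 10.4732 + 1.0410 + 0.9464 = 56.4890

56.49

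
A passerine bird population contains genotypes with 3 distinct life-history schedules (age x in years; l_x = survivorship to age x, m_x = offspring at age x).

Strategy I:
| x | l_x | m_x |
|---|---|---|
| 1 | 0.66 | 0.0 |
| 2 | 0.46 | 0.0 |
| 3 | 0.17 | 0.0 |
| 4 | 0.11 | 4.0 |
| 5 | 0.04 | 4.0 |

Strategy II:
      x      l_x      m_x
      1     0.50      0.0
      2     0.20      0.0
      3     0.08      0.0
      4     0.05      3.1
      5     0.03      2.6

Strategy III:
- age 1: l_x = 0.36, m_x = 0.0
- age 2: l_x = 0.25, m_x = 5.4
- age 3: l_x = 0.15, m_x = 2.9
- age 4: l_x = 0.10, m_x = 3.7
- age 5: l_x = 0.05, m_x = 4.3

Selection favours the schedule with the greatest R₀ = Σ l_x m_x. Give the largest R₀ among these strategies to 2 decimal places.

2.37

Strategy I: R₀ = 0.66×0.0 + 0.46×0.0 + 0.17×0.0 + 0.11×4.0 + 0.04×4.0 = 0.6000
Strategy II: R₀ = 0.50×0.0 + 0.20×0.0 + 0.08×0.0 + 0.05×3.1 + 0.03×2.6 = 0.2330
Strategy III: R₀ = 0.36×0.0 + 0.25×5.4 + 0.15×2.9 + 0.10×3.7 + 0.05×4.3 = 2.3700
Highest R₀: strategy III with 2.3700.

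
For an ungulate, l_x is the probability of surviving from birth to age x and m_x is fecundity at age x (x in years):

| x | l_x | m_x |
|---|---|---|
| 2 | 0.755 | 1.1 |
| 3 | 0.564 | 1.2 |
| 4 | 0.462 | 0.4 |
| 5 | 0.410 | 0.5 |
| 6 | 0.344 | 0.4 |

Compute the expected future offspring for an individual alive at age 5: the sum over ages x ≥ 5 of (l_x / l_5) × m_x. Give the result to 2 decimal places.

0.84

l_5 = 0.410. Conditional survival from age 5 to x is l_x / l_5.
  x=5: (0.410/0.410) × 0.5 = 0.5000
  x=6: (0.344/0.410) × 0.4 = 0.3356
Sum = 0.5000 + 0.3356 = 0.8356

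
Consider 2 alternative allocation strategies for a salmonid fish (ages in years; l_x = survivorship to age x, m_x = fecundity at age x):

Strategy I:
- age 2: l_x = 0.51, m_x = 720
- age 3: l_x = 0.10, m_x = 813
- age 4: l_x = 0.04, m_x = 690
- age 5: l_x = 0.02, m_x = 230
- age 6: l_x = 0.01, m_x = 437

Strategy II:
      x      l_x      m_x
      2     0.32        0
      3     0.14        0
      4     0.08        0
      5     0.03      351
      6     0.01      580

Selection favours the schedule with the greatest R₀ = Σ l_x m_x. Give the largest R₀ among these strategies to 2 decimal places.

485.07

Strategy I: R₀ = 0.51×720 + 0.10×813 + 0.04×690 + 0.02×230 + 0.01×437 = 485.0700
Strategy II: R₀ = 0.32×0 + 0.14×0 + 0.08×0 + 0.03×351 + 0.01×580 = 16.3300
Highest R₀: strategy I with 485.0700.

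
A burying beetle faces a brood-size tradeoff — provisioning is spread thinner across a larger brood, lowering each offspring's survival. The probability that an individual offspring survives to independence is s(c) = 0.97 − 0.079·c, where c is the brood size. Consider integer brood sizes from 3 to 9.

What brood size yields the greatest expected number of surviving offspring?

6

Expected surviving offspring = c × s(c):
  c=3: 3 × 0.733 = 2.199
  c=4: 4 × 0.654 = 2.616
  c=5: 5 × 0.575 = 2.875
  c=6: 6 × 0.496 = 2.976
  c=7: 7 × 0.417 = 2.919
  c=8: 8 × 0.338 = 2.704
  c=9: 9 × 0.259 = 2.331
Maximum at c = 6 (2.976 surviving offspring).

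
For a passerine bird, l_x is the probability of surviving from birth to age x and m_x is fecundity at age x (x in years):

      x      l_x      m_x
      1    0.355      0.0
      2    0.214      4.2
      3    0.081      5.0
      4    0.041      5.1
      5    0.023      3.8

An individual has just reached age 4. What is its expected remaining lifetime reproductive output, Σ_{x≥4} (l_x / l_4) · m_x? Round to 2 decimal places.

l_4 = 0.041. Conditional survival from age 4 to x is l_x / l_4.
  x=4: (0.041/0.041) × 5.1 = 5.1000
  x=5: (0.023/0.041) × 3.8 = 2.1317
Sum = 5.1000 + 2.1317 = 7.2317

7.23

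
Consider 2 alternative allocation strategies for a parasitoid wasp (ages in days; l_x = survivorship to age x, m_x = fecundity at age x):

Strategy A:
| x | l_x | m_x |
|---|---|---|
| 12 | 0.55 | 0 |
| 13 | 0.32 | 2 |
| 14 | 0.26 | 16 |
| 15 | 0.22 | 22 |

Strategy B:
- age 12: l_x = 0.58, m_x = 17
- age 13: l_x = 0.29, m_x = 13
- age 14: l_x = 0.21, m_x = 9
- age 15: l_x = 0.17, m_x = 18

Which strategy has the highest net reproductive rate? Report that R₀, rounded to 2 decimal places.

18.58

Strategy A: R₀ = 0.55×0 + 0.32×2 + 0.26×16 + 0.22×22 = 9.6400
Strategy B: R₀ = 0.58×17 + 0.29×13 + 0.21×9 + 0.17×18 = 18.5800
Highest R₀: strategy B with 18.5800.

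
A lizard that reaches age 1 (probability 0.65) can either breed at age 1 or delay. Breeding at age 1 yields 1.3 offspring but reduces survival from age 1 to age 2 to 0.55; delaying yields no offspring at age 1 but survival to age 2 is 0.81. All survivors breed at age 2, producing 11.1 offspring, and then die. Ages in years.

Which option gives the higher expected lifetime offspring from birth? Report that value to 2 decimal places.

breed at age 1: R₀ = 0.65 × (1.3 + 0.55 × 11.1) = 0.65 × 7.4050 = 4.8133
delay to age 2: R₀ = 0.65 × (0.81 × 11.1) = 0.65 × 8.9910 = 5.8441
Higher: delay to age 2 (5.8441).

5.84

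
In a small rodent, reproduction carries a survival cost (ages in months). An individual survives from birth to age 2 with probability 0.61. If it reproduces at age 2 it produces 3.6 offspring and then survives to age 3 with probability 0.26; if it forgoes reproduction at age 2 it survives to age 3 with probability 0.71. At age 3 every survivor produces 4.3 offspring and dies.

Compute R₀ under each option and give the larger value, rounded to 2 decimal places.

2.88

breed at age 2: R₀ = 0.61 × (3.6 + 0.26 × 4.3) = 0.61 × 4.7180 = 2.8780
delay to age 3: R₀ = 0.61 × (0.71 × 4.3) = 0.61 × 3.0530 = 1.8623
Higher: breed at age 2 (2.8780).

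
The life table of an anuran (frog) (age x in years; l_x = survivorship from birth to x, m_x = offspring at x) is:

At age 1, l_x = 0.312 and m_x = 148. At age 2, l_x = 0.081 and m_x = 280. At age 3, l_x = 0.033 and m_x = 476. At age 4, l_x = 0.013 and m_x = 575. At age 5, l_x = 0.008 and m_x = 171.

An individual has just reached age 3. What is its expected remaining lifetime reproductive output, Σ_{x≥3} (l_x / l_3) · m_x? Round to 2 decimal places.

743.97

l_3 = 0.033. Conditional survival from age 3 to x is l_x / l_3.
  x=3: (0.033/0.033) × 476 = 476.0000
  x=4: (0.013/0.033) × 575 = 226.5152
  x=5: (0.008/0.033) × 171 = 41.4545
Sum = 476.0000 + 226.5152 + 41.4545 = 743.9697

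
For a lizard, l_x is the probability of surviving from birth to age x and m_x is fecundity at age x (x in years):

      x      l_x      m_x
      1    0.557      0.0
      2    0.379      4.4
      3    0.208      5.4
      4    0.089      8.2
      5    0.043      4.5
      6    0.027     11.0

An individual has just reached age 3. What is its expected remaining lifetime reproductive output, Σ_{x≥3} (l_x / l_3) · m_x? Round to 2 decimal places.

11.27

l_3 = 0.208. Conditional survival from age 3 to x is l_x / l_3.
  x=3: (0.208/0.208) × 5.4 = 5.4000
  x=4: (0.089/0.208) × 8.2 = 3.5087
  x=5: (0.043/0.208) × 4.5 = 0.9303
  x=6: (0.027/0.208) × 11.0 = 1.4279
Sum = 5.4000 + 3.5087 + 0.9303 + 1.4279 = 11.2668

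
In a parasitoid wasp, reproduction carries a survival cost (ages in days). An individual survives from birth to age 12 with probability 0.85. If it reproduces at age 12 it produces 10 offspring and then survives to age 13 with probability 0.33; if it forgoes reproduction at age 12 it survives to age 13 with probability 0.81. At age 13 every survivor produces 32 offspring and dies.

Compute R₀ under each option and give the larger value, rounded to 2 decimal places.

22.03

breed at age 12: R₀ = 0.85 × (10 + 0.33 × 32) = 0.85 × 20.5600 = 17.4760
delay to age 13: R₀ = 0.85 × (0.81 × 32) = 0.85 × 25.9200 = 22.0320
Higher: delay to age 13 (22.0320).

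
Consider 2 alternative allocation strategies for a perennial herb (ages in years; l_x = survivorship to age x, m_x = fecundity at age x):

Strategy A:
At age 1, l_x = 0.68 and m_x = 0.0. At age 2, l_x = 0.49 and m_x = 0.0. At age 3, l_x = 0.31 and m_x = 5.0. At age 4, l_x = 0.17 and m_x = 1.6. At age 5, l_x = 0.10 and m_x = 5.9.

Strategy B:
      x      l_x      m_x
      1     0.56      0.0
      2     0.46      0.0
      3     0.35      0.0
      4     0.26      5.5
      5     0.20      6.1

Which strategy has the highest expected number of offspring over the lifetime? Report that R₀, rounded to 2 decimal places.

2.65

Strategy A: R₀ = 0.68×0.0 + 0.49×0.0 + 0.31×5.0 + 0.17×1.6 + 0.10×5.9 = 2.4120
Strategy B: R₀ = 0.56×0.0 + 0.46×0.0 + 0.35×0.0 + 0.26×5.5 + 0.20×6.1 = 2.6500
Highest R₀: strategy B with 2.6500.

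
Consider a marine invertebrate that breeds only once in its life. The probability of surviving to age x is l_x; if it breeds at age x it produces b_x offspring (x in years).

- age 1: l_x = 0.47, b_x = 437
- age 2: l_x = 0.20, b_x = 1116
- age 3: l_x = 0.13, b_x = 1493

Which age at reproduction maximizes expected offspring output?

Expected offspring if breeding at age x = l_x × b_x:
  age 1: 0.47 × 437 = 205.390
  age 2: 0.20 × 1116 = 223.200
  age 3: 0.13 × 1493 = 194.090
Maximum at age 2 (223.200).

2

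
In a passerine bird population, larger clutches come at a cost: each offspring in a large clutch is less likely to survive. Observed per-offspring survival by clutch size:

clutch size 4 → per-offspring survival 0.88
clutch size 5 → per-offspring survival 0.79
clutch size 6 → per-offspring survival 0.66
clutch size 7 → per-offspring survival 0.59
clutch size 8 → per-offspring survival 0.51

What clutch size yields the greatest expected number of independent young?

Expected independent young = c × s(c):
  c=4: 4 × 0.88 = 3.520
  c=5: 5 × 0.79 = 3.950
  c=6: 6 × 0.66 = 3.960
  c=7: 7 × 0.59 = 4.130
  c=8: 8 × 0.51 = 4.080
Maximum at c = 7 (4.130 independent young).

7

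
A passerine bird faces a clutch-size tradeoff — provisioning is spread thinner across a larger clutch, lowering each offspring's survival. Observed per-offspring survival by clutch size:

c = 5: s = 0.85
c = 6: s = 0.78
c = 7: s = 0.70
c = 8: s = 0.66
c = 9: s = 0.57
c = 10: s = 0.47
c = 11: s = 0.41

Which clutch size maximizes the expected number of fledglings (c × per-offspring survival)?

Expected fledglings = c × s(c):
  c=5: 5 × 0.85 = 4.250
  c=6: 6 × 0.78 = 4.680
  c=7: 7 × 0.70 = 4.900
  c=8: 8 × 0.66 = 5.280
  c=9: 9 × 0.57 = 5.130
  c=10: 10 × 0.47 = 4.700
  c=11: 11 × 0.41 = 4.510
Maximum at c = 8 (5.280 fledglings).

8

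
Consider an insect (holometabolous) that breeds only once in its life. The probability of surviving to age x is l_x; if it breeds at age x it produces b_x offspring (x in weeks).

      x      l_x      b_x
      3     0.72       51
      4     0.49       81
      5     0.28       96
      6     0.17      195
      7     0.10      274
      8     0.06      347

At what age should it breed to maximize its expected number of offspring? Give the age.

Expected offspring if breeding at age x = l_x × b_x:
  age 3: 0.72 × 51 = 36.720
  age 4: 0.49 × 81 = 39.690
  age 5: 0.28 × 96 = 26.880
  age 6: 0.17 × 195 = 33.150
  age 7: 0.10 × 274 = 27.400
  age 8: 0.06 × 347 = 20.820
Maximum at age 4 (39.690).

4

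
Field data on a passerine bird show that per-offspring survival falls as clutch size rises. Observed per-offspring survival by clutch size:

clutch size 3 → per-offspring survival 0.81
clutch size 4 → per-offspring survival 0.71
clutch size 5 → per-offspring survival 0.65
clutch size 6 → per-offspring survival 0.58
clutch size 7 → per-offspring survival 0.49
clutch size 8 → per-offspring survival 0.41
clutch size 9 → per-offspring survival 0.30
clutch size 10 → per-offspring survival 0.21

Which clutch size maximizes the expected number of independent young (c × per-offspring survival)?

Expected independent young = c × s(c):
  c=3: 3 × 0.81 = 2.430
  c=4: 4 × 0.71 = 2.840
  c=5: 5 × 0.65 = 3.250
  c=6: 6 × 0.58 = 3.480
  c=7: 7 × 0.49 = 3.430
  c=8: 8 × 0.41 = 3.280
  c=9: 9 × 0.30 = 2.700
  c=10: 10 × 0.21 = 2.100
Maximum at c = 6 (3.480 independent young).

6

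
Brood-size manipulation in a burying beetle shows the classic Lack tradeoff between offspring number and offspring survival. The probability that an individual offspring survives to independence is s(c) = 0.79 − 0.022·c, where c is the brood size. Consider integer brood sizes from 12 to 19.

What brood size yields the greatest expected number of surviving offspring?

Expected surviving offspring = c × s(c):
  c=12: 12 × 0.526 = 6.312
  c=13: 13 × 0.504 = 6.552
  c=14: 14 × 0.482 = 6.748
  c=15: 15 × 0.460 = 6.900
  c=16: 16 × 0.438 = 7.008
  c=17: 17 × 0.416 = 7.072
  c=18: 18 × 0.394 = 7.092
  c=19: 19 × 0.372 = 7.068
Maximum at c = 18 (7.092 surviving offspring).

18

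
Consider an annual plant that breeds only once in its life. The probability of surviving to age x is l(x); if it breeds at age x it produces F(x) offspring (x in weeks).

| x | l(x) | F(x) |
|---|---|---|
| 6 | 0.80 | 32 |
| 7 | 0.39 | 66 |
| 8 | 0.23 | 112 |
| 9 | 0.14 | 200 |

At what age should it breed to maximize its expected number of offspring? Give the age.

Expected offspring if breeding at age x = l(x) × F(x):
  age 6: 0.80 × 32 = 25.600
  age 7: 0.39 × 66 = 25.740
  age 8: 0.23 × 112 = 25.760
  age 9: 0.14 × 200 = 28.000
Maximum at age 9 (28.000).

9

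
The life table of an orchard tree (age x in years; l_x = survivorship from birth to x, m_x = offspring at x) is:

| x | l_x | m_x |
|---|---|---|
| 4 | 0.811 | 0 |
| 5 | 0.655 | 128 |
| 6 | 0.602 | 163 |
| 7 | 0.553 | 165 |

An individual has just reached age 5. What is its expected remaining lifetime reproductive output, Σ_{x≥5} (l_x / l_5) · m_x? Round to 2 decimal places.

417.12

l_5 = 0.655. Conditional survival from age 5 to x is l_x / l_5.
  x=5: (0.655/0.655) × 128 = 128.0000
  x=6: (0.602/0.655) × 163 = 149.8107
  x=7: (0.553/0.655) × 165 = 139.3053
Sum = 128.0000 + 149.8107 + 139.3053 = 417.1160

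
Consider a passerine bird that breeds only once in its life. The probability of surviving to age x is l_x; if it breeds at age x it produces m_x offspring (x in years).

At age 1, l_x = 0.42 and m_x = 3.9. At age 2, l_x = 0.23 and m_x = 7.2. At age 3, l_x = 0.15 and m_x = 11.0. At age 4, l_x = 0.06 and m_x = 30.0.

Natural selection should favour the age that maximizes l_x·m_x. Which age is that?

4

Expected offspring if breeding at age x = l_x × m_x:
  age 1: 0.42 × 3.9 = 1.638
  age 2: 0.23 × 7.2 = 1.656
  age 3: 0.15 × 11.0 = 1.650
  age 4: 0.06 × 30.0 = 1.800
Maximum at age 4 (1.800).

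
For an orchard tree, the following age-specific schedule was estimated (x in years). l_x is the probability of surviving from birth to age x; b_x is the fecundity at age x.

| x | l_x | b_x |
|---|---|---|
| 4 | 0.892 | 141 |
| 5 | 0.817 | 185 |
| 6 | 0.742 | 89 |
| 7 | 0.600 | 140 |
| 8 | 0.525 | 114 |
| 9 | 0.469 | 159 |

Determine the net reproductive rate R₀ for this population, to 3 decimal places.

R₀ = Σ l_x b_x:
  age 4: 0.892 × 141 = 125.7720
  age 5: 0.817 × 185 = 151.1450
  age 6: 0.742 × 89 = 66.0380
  age 7: 0.600 × 140 = 84.0000
  age 8: 0.525 × 114 = 59.8500
  age 9: 0.469 × 159 = 74.5710
R₀ = 125.7720 + 151.1450 + 66.0380 + 84.0000 + 59.8500 + 74.5710 = 561.3760

561.376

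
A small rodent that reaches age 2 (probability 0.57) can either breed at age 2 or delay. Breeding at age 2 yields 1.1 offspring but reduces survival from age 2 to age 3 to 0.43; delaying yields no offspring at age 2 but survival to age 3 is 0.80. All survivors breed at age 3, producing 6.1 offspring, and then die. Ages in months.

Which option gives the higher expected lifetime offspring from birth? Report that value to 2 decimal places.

2.78

breed at age 2: R₀ = 0.57 × (1.1 + 0.43 × 6.1) = 0.57 × 3.7230 = 2.1221
delay to age 3: R₀ = 0.57 × (0.80 × 6.1) = 0.57 × 4.8800 = 2.7816
Higher: delay to age 3 (2.7816).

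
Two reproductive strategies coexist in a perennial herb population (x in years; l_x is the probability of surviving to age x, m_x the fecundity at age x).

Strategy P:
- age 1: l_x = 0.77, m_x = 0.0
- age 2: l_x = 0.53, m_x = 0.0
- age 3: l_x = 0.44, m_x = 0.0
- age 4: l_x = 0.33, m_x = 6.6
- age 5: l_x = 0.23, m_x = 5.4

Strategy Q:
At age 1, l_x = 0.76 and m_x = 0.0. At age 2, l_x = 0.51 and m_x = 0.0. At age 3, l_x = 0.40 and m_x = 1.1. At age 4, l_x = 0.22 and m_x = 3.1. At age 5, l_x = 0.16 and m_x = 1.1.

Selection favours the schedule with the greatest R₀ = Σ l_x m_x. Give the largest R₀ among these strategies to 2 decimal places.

Strategy P: R₀ = 0.77×0.0 + 0.53×0.0 + 0.44×0.0 + 0.33×6.6 + 0.23×5.4 = 3.4200
Strategy Q: R₀ = 0.76×0.0 + 0.51×0.0 + 0.40×1.1 + 0.22×3.1 + 0.16×1.1 = 1.2980
Highest R₀: strategy P with 3.4200.

3.42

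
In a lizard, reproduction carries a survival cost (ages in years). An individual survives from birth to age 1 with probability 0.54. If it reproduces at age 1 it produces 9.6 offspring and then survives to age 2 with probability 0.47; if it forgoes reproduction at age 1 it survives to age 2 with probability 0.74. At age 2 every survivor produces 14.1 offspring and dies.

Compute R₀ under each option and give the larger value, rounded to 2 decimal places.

8.76

breed at age 1: R₀ = 0.54 × (9.6 + 0.47 × 14.1) = 0.54 × 16.2270 = 8.7626
delay to age 2: R₀ = 0.54 × (0.74 × 14.1) = 0.54 × 10.4340 = 5.6344
Higher: breed at age 1 (8.7626).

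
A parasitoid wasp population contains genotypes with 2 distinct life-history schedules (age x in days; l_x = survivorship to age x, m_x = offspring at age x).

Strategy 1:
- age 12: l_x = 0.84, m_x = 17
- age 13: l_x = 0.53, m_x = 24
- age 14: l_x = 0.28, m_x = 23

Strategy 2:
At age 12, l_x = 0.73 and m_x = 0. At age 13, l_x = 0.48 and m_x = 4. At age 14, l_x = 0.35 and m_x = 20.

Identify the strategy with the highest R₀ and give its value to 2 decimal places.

Strategy 1: R₀ = 0.84×17 + 0.53×24 + 0.28×23 = 33.4400
Strategy 2: R₀ = 0.73×0 + 0.48×4 + 0.35×20 = 8.9200
Highest R₀: strategy 1 with 33.4400.

33.44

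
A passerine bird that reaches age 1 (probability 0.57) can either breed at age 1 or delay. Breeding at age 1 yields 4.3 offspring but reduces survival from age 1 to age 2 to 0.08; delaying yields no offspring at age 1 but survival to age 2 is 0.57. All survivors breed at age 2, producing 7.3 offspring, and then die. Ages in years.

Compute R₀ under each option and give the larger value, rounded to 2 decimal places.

2.78

breed at age 1: R₀ = 0.57 × (4.3 + 0.08 × 7.3) = 0.57 × 4.8840 = 2.7839
delay to age 2: R₀ = 0.57 × (0.57 × 7.3) = 0.57 × 4.1610 = 2.3718
Higher: breed at age 1 (2.7839).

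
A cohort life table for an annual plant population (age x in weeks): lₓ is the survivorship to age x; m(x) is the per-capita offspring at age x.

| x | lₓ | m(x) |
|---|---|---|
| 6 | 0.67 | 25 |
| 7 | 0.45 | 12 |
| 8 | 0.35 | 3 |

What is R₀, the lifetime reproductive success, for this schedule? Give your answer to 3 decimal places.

R₀ = Σ lₓ m(x):
  age 6: 0.67 × 25 = 16.7500
  age 7: 0.45 × 12 = 5.4000
  age 8: 0.35 × 3 = 1.0500
R₀ = 16.7500 + 5.4000 + 1.0500 = 23.2000

23.200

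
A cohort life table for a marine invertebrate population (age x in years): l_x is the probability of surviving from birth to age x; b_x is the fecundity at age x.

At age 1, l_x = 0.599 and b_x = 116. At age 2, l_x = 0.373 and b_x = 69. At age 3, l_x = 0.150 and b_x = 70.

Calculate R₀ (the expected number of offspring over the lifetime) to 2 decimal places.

R₀ = Σ l_x b_x:
  age 1: 0.599 × 116 = 69.4840
  age 2: 0.373 × 69 = 25.7370
  age 3: 0.150 × 70 = 10.5000
R₀ = 69.4840 + 25.7370 + 10.5000 = 105.7210

105.72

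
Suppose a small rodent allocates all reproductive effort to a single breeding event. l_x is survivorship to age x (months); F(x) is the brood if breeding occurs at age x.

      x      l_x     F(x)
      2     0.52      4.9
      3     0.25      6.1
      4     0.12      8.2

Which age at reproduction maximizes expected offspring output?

2

Expected offspring if breeding at age x = l_x × F(x):
  age 2: 0.52 × 4.9 = 2.548
  age 3: 0.25 × 6.1 = 1.525
  age 4: 0.12 × 8.2 = 0.984
Maximum at age 2 (2.548).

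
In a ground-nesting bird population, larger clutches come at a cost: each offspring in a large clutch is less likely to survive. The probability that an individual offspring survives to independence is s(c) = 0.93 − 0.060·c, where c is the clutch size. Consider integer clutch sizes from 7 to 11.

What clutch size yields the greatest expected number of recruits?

8

Expected recruits = c × s(c):
  c=7: 7 × 0.510 = 3.570
  c=8: 8 × 0.450 = 3.600
  c=9: 9 × 0.390 = 3.510
  c=10: 10 × 0.330 = 3.300
  c=11: 11 × 0.270 = 2.970
Maximum at c = 8 (3.600 recruits).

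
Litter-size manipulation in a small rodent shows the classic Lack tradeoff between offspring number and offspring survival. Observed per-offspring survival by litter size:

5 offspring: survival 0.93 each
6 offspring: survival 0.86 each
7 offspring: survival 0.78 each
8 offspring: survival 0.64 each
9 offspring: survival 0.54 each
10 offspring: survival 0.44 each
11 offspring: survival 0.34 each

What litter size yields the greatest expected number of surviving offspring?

Expected surviving offspring = c × s(c):
  c=5: 5 × 0.93 = 4.650
  c=6: 6 × 0.86 = 5.160
  c=7: 7 × 0.78 = 5.460
  c=8: 8 × 0.64 = 5.120
  c=9: 9 × 0.54 = 4.860
  c=10: 10 × 0.44 = 4.400
  c=11: 11 × 0.34 = 3.740
Maximum at c = 7 (5.460 surviving offspring).

7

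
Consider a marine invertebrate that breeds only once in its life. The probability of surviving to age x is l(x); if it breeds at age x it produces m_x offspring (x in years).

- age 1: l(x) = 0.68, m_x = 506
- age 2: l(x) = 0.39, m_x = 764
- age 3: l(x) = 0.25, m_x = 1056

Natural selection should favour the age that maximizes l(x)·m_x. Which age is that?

1

Expected offspring if breeding at age x = l(x) × m_x:
  age 1: 0.68 × 506 = 344.080
  age 2: 0.39 × 764 = 297.960
  age 3: 0.25 × 1056 = 264.000
Maximum at age 1 (344.080).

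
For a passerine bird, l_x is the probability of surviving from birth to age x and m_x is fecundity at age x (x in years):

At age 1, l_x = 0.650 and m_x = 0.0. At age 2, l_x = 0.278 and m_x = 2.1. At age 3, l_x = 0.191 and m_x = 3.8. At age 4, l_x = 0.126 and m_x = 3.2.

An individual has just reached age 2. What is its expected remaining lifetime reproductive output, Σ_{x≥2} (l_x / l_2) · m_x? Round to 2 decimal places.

6.16

l_2 = 0.278. Conditional survival from age 2 to x is l_x / l_2.
  x=2: (0.278/0.278) × 2.1 = 2.1000
  x=3: (0.191/0.278) × 3.8 = 2.6108
  x=4: (0.126/0.278) × 3.2 = 1.4504
Sum = 2.1000 + 2.6108 + 1.4504 = 6.1612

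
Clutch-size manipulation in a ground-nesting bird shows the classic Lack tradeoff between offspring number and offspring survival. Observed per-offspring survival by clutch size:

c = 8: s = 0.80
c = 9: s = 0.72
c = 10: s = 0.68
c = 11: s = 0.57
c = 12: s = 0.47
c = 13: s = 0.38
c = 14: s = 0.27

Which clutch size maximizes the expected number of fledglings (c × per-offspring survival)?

Expected fledglings = c × s(c):
  c=8: 8 × 0.80 = 6.400
  c=9: 9 × 0.72 = 6.480
  c=10: 10 × 0.68 = 6.800
  c=11: 11 × 0.57 = 6.270
  c=12: 12 × 0.47 = 5.640
  c=13: 13 × 0.38 = 4.940
  c=14: 14 × 0.27 = 3.780
Maximum at c = 10 (6.800 fledglings).

10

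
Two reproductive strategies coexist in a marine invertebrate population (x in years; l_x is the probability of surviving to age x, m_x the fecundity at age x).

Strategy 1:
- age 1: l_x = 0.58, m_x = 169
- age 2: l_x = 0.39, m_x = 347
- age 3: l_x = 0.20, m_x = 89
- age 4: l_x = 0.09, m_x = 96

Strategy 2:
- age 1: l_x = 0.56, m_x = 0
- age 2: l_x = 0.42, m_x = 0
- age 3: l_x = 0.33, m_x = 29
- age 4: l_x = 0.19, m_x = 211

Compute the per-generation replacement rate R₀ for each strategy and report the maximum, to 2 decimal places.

259.79

Strategy 1: R₀ = 0.58×169 + 0.39×347 + 0.20×89 + 0.09×96 = 259.7900
Strategy 2: R₀ = 0.56×0 + 0.42×0 + 0.33×29 + 0.19×211 = 49.6600
Highest R₀: strategy 1 with 259.7900.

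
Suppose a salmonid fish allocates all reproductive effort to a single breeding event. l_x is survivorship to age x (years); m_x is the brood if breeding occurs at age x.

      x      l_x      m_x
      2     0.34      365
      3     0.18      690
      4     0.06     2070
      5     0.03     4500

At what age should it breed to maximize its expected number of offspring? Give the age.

5

Expected offspring if breeding at age x = l_x × m_x:
  age 2: 0.34 × 365 = 124.100
  age 3: 0.18 × 690 = 124.200
  age 4: 0.06 × 2070 = 124.200
  age 5: 0.03 × 4500 = 135.000
Maximum at age 5 (135.000).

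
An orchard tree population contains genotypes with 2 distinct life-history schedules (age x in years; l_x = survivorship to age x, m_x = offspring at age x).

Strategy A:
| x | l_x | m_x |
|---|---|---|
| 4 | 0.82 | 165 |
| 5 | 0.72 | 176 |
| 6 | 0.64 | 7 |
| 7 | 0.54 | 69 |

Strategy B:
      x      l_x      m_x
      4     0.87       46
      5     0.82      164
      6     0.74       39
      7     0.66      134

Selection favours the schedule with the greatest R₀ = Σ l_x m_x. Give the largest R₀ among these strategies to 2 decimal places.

303.76

Strategy A: R₀ = 0.82×165 + 0.72×176 + 0.64×7 + 0.54×69 = 303.7600
Strategy B: R₀ = 0.87×46 + 0.82×164 + 0.74×39 + 0.66×134 = 291.8000
Highest R₀: strategy A with 303.7600.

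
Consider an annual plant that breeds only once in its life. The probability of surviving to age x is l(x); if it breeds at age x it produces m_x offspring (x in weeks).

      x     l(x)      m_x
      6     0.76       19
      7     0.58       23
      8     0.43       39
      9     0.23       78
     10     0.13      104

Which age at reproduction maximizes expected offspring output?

9

Expected offspring if breeding at age x = l(x) × m_x:
  age 6: 0.76 × 19 = 14.440
  age 7: 0.58 × 23 = 13.340
  age 8: 0.43 × 39 = 16.770
  age 9: 0.23 × 78 = 17.940
  age 10: 0.13 × 104 = 13.520
Maximum at age 9 (17.940).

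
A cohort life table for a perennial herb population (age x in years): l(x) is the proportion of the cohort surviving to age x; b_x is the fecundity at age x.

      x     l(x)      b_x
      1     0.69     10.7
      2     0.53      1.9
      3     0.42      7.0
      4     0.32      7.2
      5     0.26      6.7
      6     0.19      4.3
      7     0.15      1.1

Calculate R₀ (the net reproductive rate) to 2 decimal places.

R₀ = Σ l(x) b_x:
  age 1: 0.69 × 10.7 = 7.3830
  age 2: 0.53 × 1.9 = 1.0070
  age 3: 0.42 × 7.0 = 2.9400
  age 4: 0.32 × 7.2 = 2.3040
  age 5: 0.26 × 6.7 = 1.7420
  age 6: 0.19 × 4.3 = 0.8170
  age 7: 0.15 × 1.1 = 0.1650
R₀ = 7.3830 + 1.0070 + 2.9400 + 2.3040 + 1.7420 + 0.8170 + 0.1650 = 16.3580

16.36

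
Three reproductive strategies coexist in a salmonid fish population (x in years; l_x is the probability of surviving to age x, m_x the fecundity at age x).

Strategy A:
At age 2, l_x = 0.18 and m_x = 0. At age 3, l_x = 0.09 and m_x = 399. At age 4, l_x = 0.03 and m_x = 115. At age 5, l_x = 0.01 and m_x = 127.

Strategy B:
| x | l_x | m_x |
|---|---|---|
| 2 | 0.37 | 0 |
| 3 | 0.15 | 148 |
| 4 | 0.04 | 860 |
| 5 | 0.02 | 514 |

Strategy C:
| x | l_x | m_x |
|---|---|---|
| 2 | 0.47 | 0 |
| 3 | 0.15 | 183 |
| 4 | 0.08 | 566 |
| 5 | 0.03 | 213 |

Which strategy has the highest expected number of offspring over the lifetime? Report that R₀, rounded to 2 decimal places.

Strategy A: R₀ = 0.18×0 + 0.09×399 + 0.03×115 + 0.01×127 = 40.6300
Strategy B: R₀ = 0.37×0 + 0.15×148 + 0.04×860 + 0.02×514 = 66.8800
Strategy C: R₀ = 0.47×0 + 0.15×183 + 0.08×566 + 0.03×213 = 79.1200
Highest R₀: strategy C with 79.1200.

79.12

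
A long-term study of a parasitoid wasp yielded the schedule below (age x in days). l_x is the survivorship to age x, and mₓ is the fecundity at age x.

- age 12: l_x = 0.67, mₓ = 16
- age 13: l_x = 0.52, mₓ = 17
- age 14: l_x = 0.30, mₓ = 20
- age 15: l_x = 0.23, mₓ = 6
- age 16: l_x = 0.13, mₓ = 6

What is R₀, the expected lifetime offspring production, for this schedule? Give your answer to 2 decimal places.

R₀ = Σ l_x mₓ:
  age 12: 0.67 × 16 = 10.7200
  age 13: 0.52 × 17 = 8.8400
  age 14: 0.30 × 20 = 6.0000
  age 15: 0.23 × 6 = 1.3800
  age 16: 0.13 × 6 = 0.7800
R₀ = 10.7200 + 8.8400 + 6.0000 + 1.3800 + 0.7800 = 27.7200

27.72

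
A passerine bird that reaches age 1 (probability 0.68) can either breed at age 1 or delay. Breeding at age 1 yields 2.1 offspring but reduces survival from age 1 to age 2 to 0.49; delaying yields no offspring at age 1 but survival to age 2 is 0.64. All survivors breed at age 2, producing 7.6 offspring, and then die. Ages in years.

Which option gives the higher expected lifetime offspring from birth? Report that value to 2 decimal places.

breed at age 1: R₀ = 0.68 × (2.1 + 0.49 × 7.6) = 0.68 × 5.8240 = 3.9603
delay to age 2: R₀ = 0.68 × (0.64 × 7.6) = 0.68 × 4.8640 = 3.3075
Higher: breed at age 1 (3.9603).

3.96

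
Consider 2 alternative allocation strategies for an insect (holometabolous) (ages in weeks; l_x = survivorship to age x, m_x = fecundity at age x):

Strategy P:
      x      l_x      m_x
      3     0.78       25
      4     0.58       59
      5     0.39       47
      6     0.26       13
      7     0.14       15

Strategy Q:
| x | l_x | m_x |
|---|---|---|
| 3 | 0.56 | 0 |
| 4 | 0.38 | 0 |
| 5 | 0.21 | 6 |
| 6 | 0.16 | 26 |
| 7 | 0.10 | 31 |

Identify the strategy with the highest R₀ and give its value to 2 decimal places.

Strategy P: R₀ = 0.78×25 + 0.58×59 + 0.39×47 + 0.26×13 + 0.14×15 = 77.5300
Strategy Q: R₀ = 0.56×0 + 0.38×0 + 0.21×6 + 0.16×26 + 0.10×31 = 8.5200
Highest R₀: strategy P with 77.5300.

77.53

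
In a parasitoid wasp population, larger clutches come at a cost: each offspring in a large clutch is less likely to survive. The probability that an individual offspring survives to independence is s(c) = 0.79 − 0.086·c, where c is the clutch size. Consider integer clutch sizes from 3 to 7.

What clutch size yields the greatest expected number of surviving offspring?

Expected surviving offspring = c × s(c):
  c=3: 3 × 0.532 = 1.596
  c=4: 4 × 0.446 = 1.784
  c=5: 5 × 0.360 = 1.800
  c=6: 6 × 0.274 = 1.644
  c=7: 7 × 0.188 = 1.316
Maximum at c = 5 (1.800 surviving offspring).

5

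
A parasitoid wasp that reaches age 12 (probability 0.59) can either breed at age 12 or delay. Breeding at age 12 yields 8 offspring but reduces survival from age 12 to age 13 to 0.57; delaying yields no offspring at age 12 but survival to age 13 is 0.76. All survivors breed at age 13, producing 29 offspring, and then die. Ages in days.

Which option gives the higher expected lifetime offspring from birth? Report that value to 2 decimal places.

breed at age 12: R₀ = 0.59 × (8 + 0.57 × 29) = 0.59 × 24.5300 = 14.4727
delay to age 13: R₀ = 0.59 × (0.76 × 29) = 0.59 × 22.0400 = 13.0036
Higher: breed at age 12 (14.4727).

14.47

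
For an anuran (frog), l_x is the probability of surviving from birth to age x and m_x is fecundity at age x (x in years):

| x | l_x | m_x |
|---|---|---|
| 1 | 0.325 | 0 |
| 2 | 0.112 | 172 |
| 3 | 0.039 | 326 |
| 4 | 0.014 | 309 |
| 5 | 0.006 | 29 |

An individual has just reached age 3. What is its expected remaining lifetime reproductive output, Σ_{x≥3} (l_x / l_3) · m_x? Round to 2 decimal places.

441.38

l_3 = 0.039. Conditional survival from age 3 to x is l_x / l_3.
  x=3: (0.039/0.039) × 326 = 326.0000
  x=4: (0.014/0.039) × 309 = 110.9231
  x=5: (0.006/0.039) × 29 = 4.4615
Sum = 326.0000 + 110.9231 + 4.4615 = 441.3846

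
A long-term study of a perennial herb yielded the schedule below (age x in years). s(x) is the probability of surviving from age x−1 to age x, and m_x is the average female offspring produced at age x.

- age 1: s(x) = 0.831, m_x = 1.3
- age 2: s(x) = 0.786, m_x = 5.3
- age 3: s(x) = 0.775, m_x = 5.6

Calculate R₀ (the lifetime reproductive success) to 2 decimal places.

7.38

Survivorship from birth: l_x = s_1·s_2·…·s_x.
  l_1 = 0.83100
  l_2 = 0.65317
  l_3 = 0.50620
R₀ = Σ l_x m_x:
  age 1: 0.83100 × 1.3 = 1.0803
  age 2: 0.65317 × 5.3 = 3.4618
  age 3: 0.50620 × 5.6 = 2.8347
R₀ = 1.0803 + 3.4618 + 2.8347 = 7.3768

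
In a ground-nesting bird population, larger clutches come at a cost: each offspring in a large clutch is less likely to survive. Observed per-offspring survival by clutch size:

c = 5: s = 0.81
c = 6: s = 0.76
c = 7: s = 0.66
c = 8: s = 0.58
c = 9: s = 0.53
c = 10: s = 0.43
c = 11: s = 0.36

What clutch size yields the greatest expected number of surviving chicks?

9

Expected surviving chicks = c × s(c):
  c=5: 5 × 0.81 = 4.050
  c=6: 6 × 0.76 = 4.560
  c=7: 7 × 0.66 = 4.620
  c=8: 8 × 0.58 = 4.640
  c=9: 9 × 0.53 = 4.770
  c=10: 10 × 0.43 = 4.300
  c=11: 11 × 0.36 = 3.960
Maximum at c = 9 (4.770 surviving chicks).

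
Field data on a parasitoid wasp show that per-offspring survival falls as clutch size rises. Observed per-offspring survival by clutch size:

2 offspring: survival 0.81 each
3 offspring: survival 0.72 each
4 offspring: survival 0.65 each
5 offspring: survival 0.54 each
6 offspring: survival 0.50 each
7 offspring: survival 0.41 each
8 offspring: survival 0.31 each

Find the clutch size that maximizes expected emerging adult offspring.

6

Expected emerging adult offspring = c × s(c):
  c=2: 2 × 0.81 = 1.620
  c=3: 3 × 0.72 = 2.160
  c=4: 4 × 0.65 = 2.600
  c=5: 5 × 0.54 = 2.700
  c=6: 6 × 0.50 = 3.000
  c=7: 7 × 0.41 = 2.870
  c=8: 8 × 0.31 = 2.480
Maximum at c = 6 (3.000 emerging adult offspring).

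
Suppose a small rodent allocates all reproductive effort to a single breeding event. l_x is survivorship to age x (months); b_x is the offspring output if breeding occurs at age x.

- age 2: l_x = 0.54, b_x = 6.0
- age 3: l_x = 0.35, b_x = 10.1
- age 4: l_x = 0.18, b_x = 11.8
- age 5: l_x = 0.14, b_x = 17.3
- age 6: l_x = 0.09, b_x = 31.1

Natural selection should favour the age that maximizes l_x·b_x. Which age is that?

Expected offspring if breeding at age x = l_x × b_x:
  age 2: 0.54 × 6.0 = 3.240
  age 3: 0.35 × 10.1 = 3.535
  age 4: 0.18 × 11.8 = 2.124
  age 5: 0.14 × 17.3 = 2.422
  age 6: 0.09 × 31.1 = 2.799
Maximum at age 3 (3.535).

3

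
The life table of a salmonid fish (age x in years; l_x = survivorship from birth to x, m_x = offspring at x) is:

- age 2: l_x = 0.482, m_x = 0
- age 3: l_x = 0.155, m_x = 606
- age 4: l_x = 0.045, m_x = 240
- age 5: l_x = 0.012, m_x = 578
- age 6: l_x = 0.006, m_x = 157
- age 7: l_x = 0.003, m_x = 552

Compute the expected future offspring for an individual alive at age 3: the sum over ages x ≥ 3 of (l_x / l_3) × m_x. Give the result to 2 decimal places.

l_3 = 0.155. Conditional survival from age 3 to x is l_x / l_3.
  x=3: (0.155/0.155) × 606 = 606.0000
  x=4: (0.045/0.155) × 240 = 69.6774
  x=5: (0.012/0.155) × 578 = 44.7484
  x=6: (0.006/0.155) × 157 = 6.0774
  x=7: (0.003/0.155) × 552 = 10.6839
Sum = 606.0000 + 69.6774 + 44.7484 + 6.0774 + 10.6839 = 737.1871

737.19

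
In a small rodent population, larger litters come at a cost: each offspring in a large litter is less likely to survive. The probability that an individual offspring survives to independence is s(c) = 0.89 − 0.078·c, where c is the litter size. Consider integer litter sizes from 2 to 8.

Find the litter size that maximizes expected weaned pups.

Expected weaned pups = c × s(c):
  c=2: 2 × 0.734 = 1.468
  c=3: 3 × 0.656 = 1.968
  c=4: 4 × 0.578 = 2.312
  c=5: 5 × 0.500 = 2.500
  c=6: 6 × 0.422 = 2.532
  c=7: 7 × 0.344 = 2.408
  c=8: 8 × 0.266 = 2.128
Maximum at c = 6 (2.532 weaned pups).

6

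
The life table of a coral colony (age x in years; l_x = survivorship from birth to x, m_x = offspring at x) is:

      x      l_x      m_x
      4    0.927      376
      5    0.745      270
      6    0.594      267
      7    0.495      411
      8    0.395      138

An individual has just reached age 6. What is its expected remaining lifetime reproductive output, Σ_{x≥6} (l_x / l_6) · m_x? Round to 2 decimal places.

701.27

l_6 = 0.594. Conditional survival from age 6 to x is l_x / l_6.
  x=6: (0.594/0.594) × 267 = 267.0000
  x=7: (0.495/0.594) × 411 = 342.5000
  x=8: (0.395/0.594) × 138 = 91.7677
Sum = 267.0000 + 342.5000 + 91.7677 = 701.2677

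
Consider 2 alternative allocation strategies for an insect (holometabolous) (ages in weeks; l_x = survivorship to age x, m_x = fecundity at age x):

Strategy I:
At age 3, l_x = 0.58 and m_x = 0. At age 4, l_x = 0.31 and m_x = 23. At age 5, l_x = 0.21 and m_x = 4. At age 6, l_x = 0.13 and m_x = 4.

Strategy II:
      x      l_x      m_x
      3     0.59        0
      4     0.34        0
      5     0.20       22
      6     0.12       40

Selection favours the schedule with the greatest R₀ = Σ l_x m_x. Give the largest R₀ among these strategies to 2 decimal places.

9.20

Strategy I: R₀ = 0.58×0 + 0.31×23 + 0.21×4 + 0.13×4 = 8.4900
Strategy II: R₀ = 0.59×0 + 0.34×0 + 0.20×22 + 0.12×40 = 9.2000
Highest R₀: strategy II with 9.2000.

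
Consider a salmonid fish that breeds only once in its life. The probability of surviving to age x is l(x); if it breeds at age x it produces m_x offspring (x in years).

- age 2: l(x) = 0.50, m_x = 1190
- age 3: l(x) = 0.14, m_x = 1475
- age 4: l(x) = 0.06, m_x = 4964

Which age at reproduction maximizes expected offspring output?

2

Expected offspring if breeding at age x = l(x) × m_x:
  age 2: 0.50 × 1190 = 595.000
  age 3: 0.14 × 1475 = 206.500
  age 4: 0.06 × 4964 = 297.840
Maximum at age 2 (595.000).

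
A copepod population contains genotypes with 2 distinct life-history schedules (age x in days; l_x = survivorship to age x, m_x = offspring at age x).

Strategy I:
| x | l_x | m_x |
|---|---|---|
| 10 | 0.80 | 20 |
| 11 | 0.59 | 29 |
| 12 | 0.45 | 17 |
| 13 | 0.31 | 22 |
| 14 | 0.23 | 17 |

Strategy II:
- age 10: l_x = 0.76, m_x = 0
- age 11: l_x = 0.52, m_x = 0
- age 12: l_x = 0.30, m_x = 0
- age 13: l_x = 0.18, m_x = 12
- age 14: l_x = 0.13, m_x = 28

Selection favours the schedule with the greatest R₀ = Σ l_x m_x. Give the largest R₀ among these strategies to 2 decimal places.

Strategy I: R₀ = 0.80×20 + 0.59×29 + 0.45×17 + 0.31×22 + 0.23×17 = 51.4900
Strategy II: R₀ = 0.76×0 + 0.52×0 + 0.30×0 + 0.18×12 + 0.13×28 = 5.8000
Highest R₀: strategy I with 51.4900.

51.49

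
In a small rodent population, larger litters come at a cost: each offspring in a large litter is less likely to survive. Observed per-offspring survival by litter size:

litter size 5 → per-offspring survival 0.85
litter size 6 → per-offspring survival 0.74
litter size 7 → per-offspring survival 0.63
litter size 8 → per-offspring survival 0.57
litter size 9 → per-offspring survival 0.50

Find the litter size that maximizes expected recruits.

Expected recruits = c × s(c):
  c=5: 5 × 0.85 = 4.250
  c=6: 6 × 0.74 = 4.440
  c=7: 7 × 0.63 = 4.410
  c=8: 8 × 0.57 = 4.560
  c=9: 9 × 0.50 = 4.500
Maximum at c = 8 (4.560 recruits).

8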